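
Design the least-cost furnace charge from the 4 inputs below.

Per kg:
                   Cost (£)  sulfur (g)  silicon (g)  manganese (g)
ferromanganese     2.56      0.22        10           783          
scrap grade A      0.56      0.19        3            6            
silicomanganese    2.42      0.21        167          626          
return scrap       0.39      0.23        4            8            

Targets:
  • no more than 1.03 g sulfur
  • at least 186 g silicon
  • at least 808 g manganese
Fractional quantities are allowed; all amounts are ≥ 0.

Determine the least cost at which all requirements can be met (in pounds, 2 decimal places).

Let x1 = kg of ferromanganese, x2 = kg of scrap grade A, x3 = kg of silicomanganese, x4 = kg of return scrap.
min 2.56x1 + 0.56x2 + 2.42x3 + 0.39x4 s.t.:
  0.22x1 + 0.19x2 + 0.21x3 + 0.23x4 ≤ 1.03   (sulfur)
  10x1 + 3x2 + 167x3 + 4x4 ≥ 186   (silicon)
  783x1 + 6x2 + 626x3 + 8x4 ≥ 808   (manganese)
  x1, x2, x3, x4 ≥ 0.
The minimum-cost mix takes nothing from scrap grade A, return scrap — only ferromanganese, silicomanganese. There the silicon and manganese constraints are tight.
Optimal quantities: ferromanganese = 0.1486 kg, silicomanganese = 1.105 kg.
Total cost: 2.56·0.1486 + 2.42·1.105 = 3.0545.

£3.05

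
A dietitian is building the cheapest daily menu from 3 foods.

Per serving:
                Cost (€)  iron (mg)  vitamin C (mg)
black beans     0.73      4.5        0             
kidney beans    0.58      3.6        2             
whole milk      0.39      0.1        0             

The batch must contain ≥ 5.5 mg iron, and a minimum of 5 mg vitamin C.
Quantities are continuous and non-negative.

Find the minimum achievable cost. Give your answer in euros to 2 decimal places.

€1.45

This is a linear program. Let x1 = servings of black beans, x2 = servings of kidney beans, x3 = servings of whole milk.
min 0.73x1 + 0.58x2 + 0.39x3 s.t.:
  4.5x1 + 3.6x2 + 0.1x3 ≥ 5.5   (iron)
  2x2 ≥ 5   (vitamin C)
  x1, x2, x3 ≥ 0.
At the optimum only kidney beans is positive (black beans, whole milk = 0). There the vitamin C constraint is tight.
So kidney beans = 2.5 servings.
Objective = 0.58·2.5 = 1.4500.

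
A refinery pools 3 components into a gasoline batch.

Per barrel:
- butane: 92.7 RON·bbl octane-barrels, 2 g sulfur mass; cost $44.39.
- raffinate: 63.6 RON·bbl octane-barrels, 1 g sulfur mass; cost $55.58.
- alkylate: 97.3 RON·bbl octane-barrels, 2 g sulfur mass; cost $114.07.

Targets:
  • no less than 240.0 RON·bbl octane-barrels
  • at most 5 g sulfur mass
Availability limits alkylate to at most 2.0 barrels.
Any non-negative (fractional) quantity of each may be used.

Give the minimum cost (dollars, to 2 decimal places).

$126.94

Treat it as an LP. Let x1 = barrels of butane, x2 = barrels of raffinate, x3 = barrels of alkylate.
Minimise 44.39x1 + 55.58x2 + 114.07x3 s.t.:
  92.7x1 + 63.6x2 + 97.3x3 ≥ 240   (octane-barrels)
  2x1 + 1x2 + 2x3 ≤ 5   (sulfur mass)
  x3 ≤ 2
  x1, x2, x3 ≥ 0.
At the optimum only butane, raffinate are positive (alkylate = 0). The octane-barrels and sulfur mass requirements are met with equality.
That vertex is x1 = 2.2609, x2 = 0.47826.
Total cost: 44.39·2.2609 + 55.58·0.47826 = 126.9430.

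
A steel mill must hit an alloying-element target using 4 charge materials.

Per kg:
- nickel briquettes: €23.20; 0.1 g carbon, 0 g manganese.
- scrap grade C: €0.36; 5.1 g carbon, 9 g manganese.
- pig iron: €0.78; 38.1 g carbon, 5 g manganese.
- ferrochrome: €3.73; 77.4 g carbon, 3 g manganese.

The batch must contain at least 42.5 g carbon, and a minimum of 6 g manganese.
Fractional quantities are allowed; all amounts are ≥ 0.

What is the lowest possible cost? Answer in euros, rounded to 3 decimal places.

€0.883

Let x1 = kg of nickel briquettes, x2 = kg of scrap grade C, x3 = kg of pig iron, x4 = kg of ferrochrome.
Minimize 23.2x1 + 0.36x2 + 0.78x3 + 3.73x4 s.t.:
  0.1x1 + 5.1x2 + 38.1x3 + 77.4x4 ≥ 42.5   (carbon)
  9x2 + 5x3 + 3x4 ≥ 6   (manganese)
  x1, x2, x3, x4 ≥ 0.
The minimum-cost mix takes nothing from nickel briquettes, ferrochrome — only scrap grade C, pig iron. The carbon and manganese requirements are met with equality.
That vertex is x2 = 0.05072, x3 = 1.109.
Cost = 0.36·0.05072 + 0.78·1.109 = 0.88328.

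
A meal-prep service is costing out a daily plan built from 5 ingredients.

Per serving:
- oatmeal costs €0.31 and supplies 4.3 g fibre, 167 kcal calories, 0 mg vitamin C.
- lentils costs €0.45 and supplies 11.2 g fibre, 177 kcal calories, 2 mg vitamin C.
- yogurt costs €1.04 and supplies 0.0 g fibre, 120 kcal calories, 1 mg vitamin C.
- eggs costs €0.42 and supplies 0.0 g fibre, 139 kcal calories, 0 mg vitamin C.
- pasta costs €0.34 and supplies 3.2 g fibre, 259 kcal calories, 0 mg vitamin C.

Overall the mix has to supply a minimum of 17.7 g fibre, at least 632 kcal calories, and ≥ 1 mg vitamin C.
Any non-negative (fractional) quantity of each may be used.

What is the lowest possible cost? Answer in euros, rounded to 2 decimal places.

€1.07

Let x1 = servings of oatmeal, x2 = servings of lentils, x3 = servings of yogurt, x4 = servings of eggs, x5 = servings of pasta.
Minimise 0.31x1 + 0.45x2 + 1.04x3 + 0.42x4 + 0.34x5 s.t.:
  4.3x1 + 11.2x2 + 3.2x5 ≥ 17.7   (fibre)
  167x1 + 177x2 + 120x3 + 139x4 + 259x5 ≥ 632   (calories)
  2x2 + 1x3 ≥ 1   (vitamin C)
  x1, x2, x3, x4, x5 ≥ 0.
The minimum-cost mix takes nothing from oatmeal, yogurt, eggs — only lentils, pasta. The fibre and calories requirements are met with equality.
That vertex is x2 = 1.097, x5 = 1.69.
Hence cost = 0.45·1.097 + 0.34·1.69 = €1.0683.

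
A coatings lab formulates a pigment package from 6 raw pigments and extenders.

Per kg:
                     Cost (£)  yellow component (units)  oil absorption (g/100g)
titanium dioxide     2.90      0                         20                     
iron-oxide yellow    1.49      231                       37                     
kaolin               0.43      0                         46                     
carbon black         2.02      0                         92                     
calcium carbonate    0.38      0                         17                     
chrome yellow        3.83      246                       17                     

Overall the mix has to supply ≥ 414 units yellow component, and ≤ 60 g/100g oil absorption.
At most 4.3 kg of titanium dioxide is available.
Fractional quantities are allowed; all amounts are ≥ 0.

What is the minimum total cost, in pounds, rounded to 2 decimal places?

£3.30

Set it up as a linear program. Let x1 = kg of titanium dioxide, x2 = kg of iron-oxide yellow, x3 = kg of kaolin, x4 = kg of carbon black, x5 = kg of calcium carbonate, x6 = kg of chrome yellow.
Minimise 2.9x1 + 1.49x2 + 0.43x3 + 2.02x4 + 0.38x5 + 3.83x6 with:
  231x2 + 246x6 ≥ 414   (yellow component)
  20x1 + 37x2 + 46x3 + 92x4 + 17x5 + 17x6 ≤ 60   (oil absorption)
  x1 ≤ 4.3
  x1, x2, x3, x4, x5, x6 ≥ 0.
The minimum-cost mix takes nothing from titanium dioxide, kaolin, carbon black, calcium carbonate — only iron-oxide yellow, chrome yellow. The yellow component and oil absorption requirements are met with equality.
Optimal quantities: iron-oxide yellow = 1.492 kg, chrome yellow = 0.2817 kg.
Hence cost = 1.49·1.492 + 3.83·0.2817 = £3.3020.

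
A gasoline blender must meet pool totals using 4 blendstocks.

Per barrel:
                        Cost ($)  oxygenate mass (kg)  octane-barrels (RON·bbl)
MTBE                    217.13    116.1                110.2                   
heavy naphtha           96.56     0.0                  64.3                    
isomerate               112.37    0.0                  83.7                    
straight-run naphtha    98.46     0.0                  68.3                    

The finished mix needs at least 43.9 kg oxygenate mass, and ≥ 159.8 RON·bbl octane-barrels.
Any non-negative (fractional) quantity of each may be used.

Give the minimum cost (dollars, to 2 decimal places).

This is a linear program. Let x1 = barrels of MTBE, x2 = barrels of heavy naphtha, x3 = barrels of isomerate, x4 = barrels of straight-run naphtha.
Minimize 217.13x1 + 96.56x2 + 112.37x3 + 98.46x4 subject to:
  116.1x1 ≥ 43.9   (oxygenate mass)
  110.2x1 + 64.3x2 + 83.7x3 + 68.3x4 ≥ 159.8   (octane-barrels)
  x1, x2, x3, x4 ≥ 0.
The optimal basis is {MTBE, isomerate}; heavy naphtha, straight-run naphtha drop out. There the oxygenate mass and octane-barrels constraints are tight.
Solving gives x1 = 0.37812, x3 = 1.4114.
Objective = 217.13·0.37812 + 112.37·1.4114 = 240.7002.

$240.70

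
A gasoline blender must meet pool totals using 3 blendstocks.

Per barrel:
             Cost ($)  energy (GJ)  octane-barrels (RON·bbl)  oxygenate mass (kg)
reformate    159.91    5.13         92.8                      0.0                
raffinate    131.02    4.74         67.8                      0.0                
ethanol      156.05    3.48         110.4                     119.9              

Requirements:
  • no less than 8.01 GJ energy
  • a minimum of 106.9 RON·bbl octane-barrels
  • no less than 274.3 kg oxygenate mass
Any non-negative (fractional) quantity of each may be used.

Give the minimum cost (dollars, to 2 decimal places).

$358.35

Set it up as a linear program. Let x1 = barrels of reformate, x2 = barrels of raffinate, x3 = barrels of ethanol.
Minimize 159.91x1 + 131.02x2 + 156.05x3 s.t.:
  5.13x1 + 4.74x2 + 3.48x3 ≥ 8.01   (energy)
  92.8x1 + 67.8x2 + 110.4x3 ≥ 106.9   (octane-barrels)
  119.9x3 ≥ 274.3   (oxygenate mass)
  x1, x2, x3 ≥ 0.
At the optimum only raffinate, ethanol are positive (reformate = 0). Binding constraints: energy and oxygenate mass.
Optimal quantities: raffinate = 0.010267 barrels, ethanol = 2.28774 barrels.
Cost = 131.02·0.010267 + 156.05·2.28774 = 358.3470.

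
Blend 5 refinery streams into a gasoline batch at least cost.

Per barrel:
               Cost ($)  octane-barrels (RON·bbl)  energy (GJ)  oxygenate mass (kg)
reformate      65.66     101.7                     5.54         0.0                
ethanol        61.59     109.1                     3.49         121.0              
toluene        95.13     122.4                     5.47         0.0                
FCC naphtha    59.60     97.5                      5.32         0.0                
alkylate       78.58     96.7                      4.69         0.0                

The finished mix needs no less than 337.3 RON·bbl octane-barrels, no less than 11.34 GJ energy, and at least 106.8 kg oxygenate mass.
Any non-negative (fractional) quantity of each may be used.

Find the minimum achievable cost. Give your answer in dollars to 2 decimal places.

$191.55

Let x1 = barrels of reformate, x2 = barrels of ethanol, x3 = barrels of toluene, x4 = barrels of FCC naphtha, x5 = barrels of alkylate.
min 65.66x1 + 61.59x2 + 95.13x3 + 59.6x4 + 78.58x5 with:
  101.7x1 + 109.1x2 + 122.4x3 + 97.5x4 + 96.7x5 ≥ 337.3   (octane-barrels)
  5.54x1 + 3.49x2 + 5.47x3 + 5.32x4 + 4.69x5 ≥ 11.34   (energy)
  121x2 ≥ 106.8   (oxygenate mass)
  x1, x2, x3, x4, x5 ≥ 0.
At the optimum only ethanol, FCC naphtha are positive (reformate, toluene, alkylate = 0). Binding constraints: octane-barrels and energy.
Optimal quantities: ethanol = 2.8683 barrels, FCC naphtha = 0.24993 barrels.
Cost = 61.59·2.8683 + 59.6·0.24993 = 191.5544.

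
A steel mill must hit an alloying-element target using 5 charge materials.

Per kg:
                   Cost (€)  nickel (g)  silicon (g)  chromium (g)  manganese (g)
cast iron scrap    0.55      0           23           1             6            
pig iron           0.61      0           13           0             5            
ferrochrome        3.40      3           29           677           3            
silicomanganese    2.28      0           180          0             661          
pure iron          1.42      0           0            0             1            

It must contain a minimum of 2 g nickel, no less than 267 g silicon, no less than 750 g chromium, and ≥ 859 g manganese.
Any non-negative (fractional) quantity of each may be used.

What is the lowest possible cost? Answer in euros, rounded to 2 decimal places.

€6.74

Set it up as a linear program. Let x1 = kg of cast iron scrap, x2 = kg of pig iron, x3 = kg of ferrochrome, x4 = kg of silicomanganese, x5 = kg of pure iron.
min 0.55x1 + 0.61x2 + 3.4x3 + 2.28x4 + 1.42x5 with:
  3x3 ≥ 2   (nickel)
  23x1 + 13x2 + 29x3 + 180x4 ≥ 267   (silicon)
  1x1 + 677x3 ≥ 750   (chromium)
  6x1 + 5x2 + 3x3 + 661x4 + 1x5 ≥ 859   (manganese)
  x1, x2, x3, x4, x5 ≥ 0.
The cheapest feasible vertex uses only ferrochrome, silicomanganese; cast iron scrap, pig iron, pure iron are not used. The silicon and chromium requirements are met with equality.
So ferrochrome = 1.108 kg, silicomanganese = 1.305 kg.
Cost = 3.4·1.108 + 2.28·1.305 = 6.7426.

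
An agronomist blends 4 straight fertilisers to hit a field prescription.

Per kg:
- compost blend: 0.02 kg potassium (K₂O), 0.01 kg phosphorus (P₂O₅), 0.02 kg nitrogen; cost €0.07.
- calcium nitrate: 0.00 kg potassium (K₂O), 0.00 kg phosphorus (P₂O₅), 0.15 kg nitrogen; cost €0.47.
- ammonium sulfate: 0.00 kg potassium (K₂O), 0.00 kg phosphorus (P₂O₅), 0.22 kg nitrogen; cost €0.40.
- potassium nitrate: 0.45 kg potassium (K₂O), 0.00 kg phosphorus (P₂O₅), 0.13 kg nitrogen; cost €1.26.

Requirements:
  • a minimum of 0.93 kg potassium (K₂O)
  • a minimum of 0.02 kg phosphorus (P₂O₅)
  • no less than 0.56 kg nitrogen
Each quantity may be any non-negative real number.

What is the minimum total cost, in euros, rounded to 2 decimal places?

Let x1 = kg of compost blend, x2 = kg of calcium nitrate, x3 = kg of ammonium sulfate, x4 = kg of potassium nitrate.
Minimize 0.07x1 + 0.47x2 + 0.4x3 + 1.26x4 subject to:
  0.02x1 + 0.45x4 ≥ 0.93   (potassium (K₂O))
  0.01x1 ≥ 0.02   (phosphorus (P₂O₅))
  0.02x1 + 0.15x2 + 0.22x3 + 0.13x4 ≥ 0.56   (nitrogen)
  x1, x2, x3, x4 ≥ 0.
At the optimum only compost blend, potassium nitrate are positive (calcium nitrate, ammonium sulfate = 0). Binding constraints: potassium (K₂O) and nitrogen.
Optimal quantities: compost blend = 20.48 kg, potassium nitrate = 1.156 kg.
Cost = 0.07·20.48 + 1.26·1.156 = 2.8902.

€2.89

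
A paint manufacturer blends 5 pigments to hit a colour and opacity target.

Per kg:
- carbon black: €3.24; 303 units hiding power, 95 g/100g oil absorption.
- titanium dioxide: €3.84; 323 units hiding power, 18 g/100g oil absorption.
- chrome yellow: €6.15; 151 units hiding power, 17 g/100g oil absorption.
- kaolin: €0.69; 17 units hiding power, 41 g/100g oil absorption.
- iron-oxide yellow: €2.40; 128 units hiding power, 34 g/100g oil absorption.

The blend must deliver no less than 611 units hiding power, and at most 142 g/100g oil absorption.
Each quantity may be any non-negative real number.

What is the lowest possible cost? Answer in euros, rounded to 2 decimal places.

Let x1 = kg of carbon black, x2 = kg of titanium dioxide, x3 = kg of chrome yellow, x4 = kg of kaolin, x5 = kg of iron-oxide yellow.
Minimise 3.24x1 + 3.84x2 + 6.15x3 + 0.69x4 + 2.4x5 subject to:
  303x1 + 323x2 + 151x3 + 17x4 + 128x5 ≥ 611   (hiding power)
  95x1 + 18x2 + 17x3 + 41x4 + 34x5 ≤ 142   (oil absorption)
  x1, x2, x3, x4, x5 ≥ 0.
The minimum-cost mix takes nothing from chrome yellow, kaolin, iron-oxide yellow — only carbon black, titanium dioxide. The hiding power and oil absorption requirements are met with equality.
Optimal quantities: carbon black = 1.382 kg, titanium dioxide = 0.5953 kg.
Hence cost = 3.24·1.382 + 3.84·0.5953 = €6.7636.

€6.76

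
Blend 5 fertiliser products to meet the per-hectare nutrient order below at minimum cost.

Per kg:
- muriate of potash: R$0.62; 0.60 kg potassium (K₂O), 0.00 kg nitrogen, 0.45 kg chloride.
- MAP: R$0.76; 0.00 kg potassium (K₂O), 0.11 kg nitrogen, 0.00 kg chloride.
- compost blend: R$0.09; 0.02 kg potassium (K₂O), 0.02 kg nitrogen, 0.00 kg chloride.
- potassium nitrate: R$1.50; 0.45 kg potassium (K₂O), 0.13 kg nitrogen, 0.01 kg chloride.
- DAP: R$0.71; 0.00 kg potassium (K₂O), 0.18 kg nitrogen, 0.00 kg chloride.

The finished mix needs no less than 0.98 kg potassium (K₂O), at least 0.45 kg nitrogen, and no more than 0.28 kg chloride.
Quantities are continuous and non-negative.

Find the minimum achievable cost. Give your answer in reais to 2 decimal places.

Set it up as a linear program. Let x1 = kg of muriate of potash, x2 = kg of MAP, x3 = kg of compost blend, x4 = kg of potassium nitrate, x5 = kg of DAP.
Minimise 0.62x1 + 0.76x2 + 0.09x3 + 1.5x4 + 0.71x5 s.t.:
  0.6x1 + 0.02x3 + 0.45x4 ≥ 0.98   (potassium (K₂O))
  0.11x2 + 0.02x3 + 0.13x4 + 0.18x5 ≥ 0.45   (nitrogen)
  0.45x1 + 0.01x4 ≤ 0.28   (chloride)
  x1, x2, x3, x4, x5 ≥ 0.
The minimum-cost mix takes nothing from MAP, DAP — only muriate of potash, compost blend, potassium nitrate. The potassium (K₂O), nitrogen, chloride requirements are met with equality.
Solving gives x1 = 0.6109, x3 = 19.18, x4 = 0.5109.
Objective = 0.62·0.6109 + 0.09·19.18 + 1.5·0.5109 = 2.8713.

R$2.87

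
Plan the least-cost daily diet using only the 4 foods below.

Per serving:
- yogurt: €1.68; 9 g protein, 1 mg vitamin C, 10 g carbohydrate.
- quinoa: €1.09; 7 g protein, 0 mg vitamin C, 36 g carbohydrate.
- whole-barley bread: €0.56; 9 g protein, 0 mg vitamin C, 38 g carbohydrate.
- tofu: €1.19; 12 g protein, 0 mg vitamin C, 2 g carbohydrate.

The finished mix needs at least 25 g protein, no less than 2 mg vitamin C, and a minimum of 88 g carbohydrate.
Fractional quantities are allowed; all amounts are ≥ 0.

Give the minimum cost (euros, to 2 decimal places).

€4.36

This is a linear program. Let x1 = servings of yogurt, x2 = servings of quinoa, x3 = servings of whole-barley bread, x4 = servings of tofu.
Minimize 1.68x1 + 1.09x2 + 0.56x3 + 1.19x4 with:
  9x1 + 7x2 + 9x3 + 12x4 ≥ 25   (protein)
  1x1 ≥ 2   (vitamin C)
  10x1 + 36x2 + 38x3 + 2x4 ≥ 88   (carbohydrate)
  x1, x2, x3, x4 ≥ 0.
The optimal basis is {yogurt, whole-barley bread}; quinoa, tofu drop out. The vitamin C and carbohydrate requirements are met with equality.
Solving gives x1 = 2, x3 = 1.789.
Total cost: 1.68·2 + 0.56·1.789 = 4.3618.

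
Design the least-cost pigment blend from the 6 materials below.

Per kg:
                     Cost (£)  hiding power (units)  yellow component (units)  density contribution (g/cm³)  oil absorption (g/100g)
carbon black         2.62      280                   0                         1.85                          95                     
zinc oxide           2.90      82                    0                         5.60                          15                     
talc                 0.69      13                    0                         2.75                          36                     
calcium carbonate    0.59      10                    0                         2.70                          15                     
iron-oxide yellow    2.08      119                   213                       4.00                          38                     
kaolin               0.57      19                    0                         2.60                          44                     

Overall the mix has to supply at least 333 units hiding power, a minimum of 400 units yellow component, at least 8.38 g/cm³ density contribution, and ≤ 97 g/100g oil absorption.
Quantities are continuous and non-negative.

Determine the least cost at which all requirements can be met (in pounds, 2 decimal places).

Let x1 = kg of carbon black, x2 = kg of zinc oxide, x3 = kg of talc, x4 = kg of calcium carbonate, x5 = kg of iron-oxide yellow, x6 = kg of kaolin.
min 2.62x1 + 2.9x2 + 0.69x3 + 0.59x4 + 2.08x5 + 0.57x6 s.t.:
  280x1 + 82x2 + 13x3 + 10x4 + 119x5 + 19x6 ≥ 333   (hiding power)
  213x5 ≥ 400   (yellow component)
  1.85x1 + 5.6x2 + 2.75x3 + 2.7x4 + 4x5 + 2.6x6 ≥ 8.38   (density contribution)
  95x1 + 15x2 + 36x3 + 15x4 + 38x5 + 44x6 ≤ 97   (oil absorption)
  x1, x2, x3, x4, x5, x6 ≥ 0.
The cheapest feasible vertex uses only carbon black, zinc oxide, iron-oxide yellow; talc, calcium carbonate, kaolin are not used. There the hiding power, yellow component, oil absorption constraints are tight.
That vertex is x1 = 0.128, x2 = 0.8987, x5 = 1.878.
Hence cost = 2.62·0.128 + 2.9·0.8987 + 2.08·1.878 = £6.8478.

£6.85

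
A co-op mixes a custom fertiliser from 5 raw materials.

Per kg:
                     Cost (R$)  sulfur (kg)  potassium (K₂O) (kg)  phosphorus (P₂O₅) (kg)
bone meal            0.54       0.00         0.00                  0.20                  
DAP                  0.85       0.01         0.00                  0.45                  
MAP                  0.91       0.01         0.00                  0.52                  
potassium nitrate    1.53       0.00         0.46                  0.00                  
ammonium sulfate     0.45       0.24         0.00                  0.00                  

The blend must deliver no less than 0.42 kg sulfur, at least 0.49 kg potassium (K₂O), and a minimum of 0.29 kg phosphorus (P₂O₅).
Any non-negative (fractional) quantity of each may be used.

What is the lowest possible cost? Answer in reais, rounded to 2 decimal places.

Treat it as an LP. Let x1 = kg of bone meal, x2 = kg of DAP, x3 = kg of MAP, x4 = kg of potassium nitrate, x5 = kg of ammonium sulfate.
Minimize 0.54x1 + 0.85x2 + 0.91x3 + 1.53x4 + 0.45x5 s.t.:
  0.01x2 + 0.01x3 + 0.24x5 ≥ 0.42   (sulfur)
  0.46x4 ≥ 0.49   (potassium (K₂O))
  0.2x1 + 0.45x2 + 0.52x3 ≥ 0.29   (phosphorus (P₂O₅))
  x1, x2, x3, x4, x5 ≥ 0.
The cheapest feasible vertex uses only MAP, potassium nitrate, ammonium sulfate; bone meal, DAP are not used. The sulfur, potassium (K₂O), phosphorus (P₂O₅) requirements are met with equality.
Solving gives x3 = 0.5577, x4 = 1.065, x5 = 1.727.
Total cost: 0.91·0.5577 + 1.53·1.065 + 0.45·1.727 = 2.9141.

R$2.91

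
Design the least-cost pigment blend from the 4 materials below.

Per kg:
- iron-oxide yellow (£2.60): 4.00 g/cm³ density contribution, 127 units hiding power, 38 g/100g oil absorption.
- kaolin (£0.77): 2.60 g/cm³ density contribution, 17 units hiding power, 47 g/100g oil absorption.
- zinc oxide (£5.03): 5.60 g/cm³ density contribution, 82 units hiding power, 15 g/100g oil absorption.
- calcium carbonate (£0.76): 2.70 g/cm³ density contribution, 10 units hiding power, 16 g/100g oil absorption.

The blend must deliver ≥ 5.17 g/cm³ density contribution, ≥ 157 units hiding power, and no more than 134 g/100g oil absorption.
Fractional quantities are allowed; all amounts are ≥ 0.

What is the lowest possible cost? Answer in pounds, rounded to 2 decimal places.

Set it up as a linear program. Let x1 = kg of iron-oxide yellow, x2 = kg of kaolin, x3 = kg of zinc oxide, x4 = kg of calcium carbonate.
Minimize 2.6x1 + 0.77x2 + 5.03x3 + 0.76x4 subject to:
  4x1 + 2.6x2 + 5.6x3 + 2.7x4 ≥ 5.17   (density contribution)
  127x1 + 17x2 + 82x3 + 10x4 ≥ 157   (hiding power)
  38x1 + 47x2 + 15x3 + 16x4 ≤ 134   (oil absorption)
  x1, x2, x3, x4 ≥ 0.
The optimal basis is {iron-oxide yellow, kaolin}; zinc oxide, calcium carbonate drop out. There the density contribution and hiding power constraints are tight.
So iron-oxide yellow = 1.222 kg, kaolin = 0.109 kg.
Hence cost = 2.6·1.222 + 0.77·0.109 = £3.2611.

£3.26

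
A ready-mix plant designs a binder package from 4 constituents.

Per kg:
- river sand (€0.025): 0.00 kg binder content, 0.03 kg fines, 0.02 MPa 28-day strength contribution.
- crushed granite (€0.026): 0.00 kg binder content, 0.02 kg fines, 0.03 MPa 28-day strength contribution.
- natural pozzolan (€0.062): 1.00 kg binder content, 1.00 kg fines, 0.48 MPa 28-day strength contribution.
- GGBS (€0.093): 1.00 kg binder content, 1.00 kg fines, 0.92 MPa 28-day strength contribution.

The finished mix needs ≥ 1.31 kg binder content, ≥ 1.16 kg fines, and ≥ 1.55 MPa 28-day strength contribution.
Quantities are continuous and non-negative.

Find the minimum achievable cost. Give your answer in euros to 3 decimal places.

€0.157

Treat it as an LP. Let x1 = kg of river sand, x2 = kg of crushed granite, x3 = kg of natural pozzolan, x4 = kg of GGBS.
Minimise 0.025x1 + 0.026x2 + 0.062x3 + 0.093x4 subject to:
  1x3 + 1x4 ≥ 1.31   (binder content)
  0.03x1 + 0.02x2 + 1x3 + 1x4 ≥ 1.16   (fines)
  0.02x1 + 0.03x2 + 0.48x3 + 0.92x4 ≥ 1.55   (28-day strength contribution)
  x1, x2, x3, x4 ≥ 0.
The minimum-cost mix takes nothing from river sand, crushed granite, natural pozzolan — only GGBS. Binding constraint: 28-day strength contribution.
Solving gives x4 = 1.685.
Cost = 0.093·1.685 = 0.15671.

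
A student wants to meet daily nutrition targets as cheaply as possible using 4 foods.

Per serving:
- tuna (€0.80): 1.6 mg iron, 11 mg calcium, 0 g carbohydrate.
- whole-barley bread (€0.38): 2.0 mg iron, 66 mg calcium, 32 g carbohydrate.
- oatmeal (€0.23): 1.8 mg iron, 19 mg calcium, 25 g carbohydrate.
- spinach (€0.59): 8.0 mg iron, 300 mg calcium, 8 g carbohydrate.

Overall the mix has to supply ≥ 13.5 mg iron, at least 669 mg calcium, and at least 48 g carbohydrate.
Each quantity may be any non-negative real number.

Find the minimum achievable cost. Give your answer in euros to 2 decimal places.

€1.55

Let x1 = servings of tuna, x2 = servings of whole-barley bread, x3 = servings of oatmeal, x4 = servings of spinach.
min 0.8x1 + 0.38x2 + 0.23x3 + 0.59x4 with:
  1.6x1 + 2x2 + 1.8x3 + 8x4 ≥ 13.5   (iron)
  11x1 + 66x2 + 19x3 + 300x4 ≥ 669   (calcium)
  32x2 + 25x3 + 8x4 ≥ 48   (carbohydrate)
  x1, x2, x3, x4 ≥ 0.
The cheapest feasible vertex uses only oatmeal, spinach; tuna, whole-barley bread are not used. There the calcium and carbohydrate constraints are tight.
That vertex is x3 = 1.231, x4 = 2.152.
Hence cost = 0.23·1.231 + 0.59·2.152 = €1.5528.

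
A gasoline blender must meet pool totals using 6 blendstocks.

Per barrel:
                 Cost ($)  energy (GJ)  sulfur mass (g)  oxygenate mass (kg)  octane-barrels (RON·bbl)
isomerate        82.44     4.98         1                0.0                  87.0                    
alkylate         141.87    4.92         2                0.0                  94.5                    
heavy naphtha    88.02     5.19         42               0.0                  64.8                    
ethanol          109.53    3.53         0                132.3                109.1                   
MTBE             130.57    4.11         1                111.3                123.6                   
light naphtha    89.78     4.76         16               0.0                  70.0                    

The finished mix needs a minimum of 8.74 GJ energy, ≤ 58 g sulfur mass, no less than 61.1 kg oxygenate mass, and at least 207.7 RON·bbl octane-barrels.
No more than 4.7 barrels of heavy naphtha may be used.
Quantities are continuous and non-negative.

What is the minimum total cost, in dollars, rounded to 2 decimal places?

Let x1 = barrels of isomerate, x2 = barrels of alkylate, x3 = barrels of heavy naphtha, x4 = barrels of ethanol, x5 = barrels of MTBE, x6 = barrels of light naphtha.
Minimize 82.44x1 + 141.87x2 + 88.02x3 + 109.53x4 + 130.57x5 + 89.78x6 with:
  4.98x1 + 4.92x2 + 5.19x3 + 3.53x4 + 4.11x5 + 4.76x6 ≥ 8.74   (energy)
  1x1 + 2x2 + 42x3 + 1x5 + 16x6 ≤ 58   (sulfur mass)
  132.3x4 + 111.3x5 ≥ 61.1   (oxygenate mass)
  87x1 + 94.5x2 + 64.8x3 + 109.1x4 + 123.6x5 + 70x6 ≥ 207.7   (octane-barrels)
  x3 ≤ 4.7
  x1, x2, x3, x4, x5, x6 ≥ 0.
The minimum-cost mix takes nothing from alkylate, heavy naphtha, MTBE, light naphtha — only isomerate, ethanol. There the oxygenate mass and octane-barrels constraints are tight.
Solving gives x1 = 1.8082, x4 = 0.46183.
Hence cost = 82.44·1.8082 + 109.53·0.46183 = $199.6522.

$199.65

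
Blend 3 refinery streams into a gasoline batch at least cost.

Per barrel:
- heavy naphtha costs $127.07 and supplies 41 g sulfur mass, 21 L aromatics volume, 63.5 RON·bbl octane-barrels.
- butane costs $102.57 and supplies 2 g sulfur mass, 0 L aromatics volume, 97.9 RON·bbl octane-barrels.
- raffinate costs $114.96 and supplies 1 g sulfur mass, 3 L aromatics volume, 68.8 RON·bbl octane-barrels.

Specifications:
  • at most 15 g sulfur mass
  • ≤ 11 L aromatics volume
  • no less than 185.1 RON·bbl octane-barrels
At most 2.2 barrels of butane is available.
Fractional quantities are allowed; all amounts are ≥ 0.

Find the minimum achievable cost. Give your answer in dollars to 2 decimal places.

Treat it as an LP. Let x1 = barrels of heavy naphtha, x2 = barrels of butane, x3 = barrels of raffinate.
Minimise 127.07x1 + 102.57x2 + 114.96x3 subject to:
  41x1 + 2x2 + 1x3 ≤ 15   (sulfur mass)
  21x1 + 3x3 ≤ 11   (aromatics volume)
  63.5x1 + 97.9x2 + 68.8x3 ≥ 185.1   (octane-barrels)
  x2 ≤ 2.2
  x1, x2, x3 ≥ 0.
The cheapest feasible vertex uses only butane; heavy naphtha, raffinate are not used. There the octane-barrels constraint is tight.
Solving gives x2 = 1.8907.
Total cost: 102.57·1.8907 = 193.9291.

$193.93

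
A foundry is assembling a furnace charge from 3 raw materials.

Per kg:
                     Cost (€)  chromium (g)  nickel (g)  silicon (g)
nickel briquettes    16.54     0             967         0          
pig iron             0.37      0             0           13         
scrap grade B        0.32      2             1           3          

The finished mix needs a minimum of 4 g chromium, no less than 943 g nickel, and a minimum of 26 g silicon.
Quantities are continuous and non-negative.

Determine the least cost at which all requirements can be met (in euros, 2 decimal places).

Treat it as an LP. Let x1 = kg of nickel briquettes, x2 = kg of pig iron, x3 = kg of scrap grade B.
Minimize 16.54x1 + 0.37x2 + 0.32x3 s.t.:
  2x3 ≥ 4   (chromium)
  967x1 + 1x3 ≥ 943   (nickel)
  13x2 + 3x3 ≥ 26   (silicon)
  x1, x2, x3 ≥ 0.
All 3 inputs are positive at the optimum. The chromium, nickel, silicon requirements are met with equality.
That vertex is x1 = 0.9731, x2 = 1.538, x3 = 2.
Total cost: 16.54·0.9731 + 0.37·1.538 + 0.32·2 = 17.3041.

€17.30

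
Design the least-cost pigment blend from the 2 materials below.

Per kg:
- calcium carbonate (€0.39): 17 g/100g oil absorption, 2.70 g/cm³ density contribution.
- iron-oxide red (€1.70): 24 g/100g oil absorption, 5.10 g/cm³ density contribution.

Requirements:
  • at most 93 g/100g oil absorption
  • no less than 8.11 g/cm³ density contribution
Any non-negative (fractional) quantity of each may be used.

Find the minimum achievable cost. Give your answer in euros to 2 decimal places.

€1.17

Treat it as an LP. Let x1 = kg of calcium carbonate, x2 = kg of iron-oxide red.
min 0.39x1 + 1.7x2 subject to:
  17x1 + 24x2 ≤ 93   (oil absorption)
  2.7x1 + 5.1x2 ≥ 8.11   (density contribution)
  x1, x2 ≥ 0.
The cheapest feasible vertex uses only calcium carbonate; iron-oxide red is not used. Binding constraint: density contribution.
That vertex is x1 = 3.004.
Cost = 0.39·3.004 = 1.1716.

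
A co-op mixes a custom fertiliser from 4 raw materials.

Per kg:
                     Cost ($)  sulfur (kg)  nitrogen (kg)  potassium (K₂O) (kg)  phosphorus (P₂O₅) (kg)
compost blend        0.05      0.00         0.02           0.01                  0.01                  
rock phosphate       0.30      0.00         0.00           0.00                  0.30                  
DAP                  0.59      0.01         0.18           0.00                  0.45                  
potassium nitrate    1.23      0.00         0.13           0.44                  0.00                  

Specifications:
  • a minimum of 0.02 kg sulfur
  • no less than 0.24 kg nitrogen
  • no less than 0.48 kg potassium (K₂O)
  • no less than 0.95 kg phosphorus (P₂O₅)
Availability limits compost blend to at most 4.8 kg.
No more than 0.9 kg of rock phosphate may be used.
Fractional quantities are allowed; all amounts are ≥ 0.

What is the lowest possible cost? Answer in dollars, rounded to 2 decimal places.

$2.57

Treat it as an LP. Let x1 = kg of compost blend, x2 = kg of rock phosphate, x3 = kg of DAP, x4 = kg of potassium nitrate.
Minimise 0.05x1 + 0.3x2 + 0.59x3 + 1.23x4 subject to:
  0.01x3 ≥ 0.02   (sulfur)
  0.02x1 + 0.18x3 + 0.13x4 ≥ 0.24   (nitrogen)
  0.01x1 + 0.44x4 ≥ 0.48   (potassium (K₂O))
  0.01x1 + 0.3x2 + 0.45x3 ≥ 0.95   (phosphorus (P₂O₅))
  x1 ≤ 4.8
  x2 ≤ 0.9
  x1, x2, x3, x4 ≥ 0.
The cheapest feasible vertex uses only rock phosphate, DAP, potassium nitrate; compost blend is not used. There the sulfur, potassium (K₂O), phosphorus (P₂O₅) constraints are tight.
That vertex is x2 = 0.1667, x3 = 2, x4 = 1.091.
Objective = 0.3·0.1667 + 0.59·2 + 1.23·1.091 = 2.5719.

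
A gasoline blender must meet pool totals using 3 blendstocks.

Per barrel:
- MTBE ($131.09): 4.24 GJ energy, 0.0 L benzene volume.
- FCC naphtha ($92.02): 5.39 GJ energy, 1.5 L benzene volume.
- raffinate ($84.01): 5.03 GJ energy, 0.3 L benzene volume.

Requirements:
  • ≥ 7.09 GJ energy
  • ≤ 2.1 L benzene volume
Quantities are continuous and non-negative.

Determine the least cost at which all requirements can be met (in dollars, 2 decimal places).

$118.42

Set it up as a linear program. Let x1 = barrels of MTBE, x2 = barrels of FCC naphtha, x3 = barrels of raffinate.
min 131.09x1 + 92.02x2 + 84.01x3 with:
  4.24x1 + 5.39x2 + 5.03x3 ≥ 7.09   (energy)
  1.5x2 + 0.3x3 ≤ 2.1   (benzene volume)
  x1, x2, x3 ≥ 0.
At the optimum only raffinate is positive (MTBE, FCC naphtha = 0). The energy requirement is met with equality.
Solving gives x3 = 1.40954.
Hence cost = 84.01·1.40954 = $118.4155.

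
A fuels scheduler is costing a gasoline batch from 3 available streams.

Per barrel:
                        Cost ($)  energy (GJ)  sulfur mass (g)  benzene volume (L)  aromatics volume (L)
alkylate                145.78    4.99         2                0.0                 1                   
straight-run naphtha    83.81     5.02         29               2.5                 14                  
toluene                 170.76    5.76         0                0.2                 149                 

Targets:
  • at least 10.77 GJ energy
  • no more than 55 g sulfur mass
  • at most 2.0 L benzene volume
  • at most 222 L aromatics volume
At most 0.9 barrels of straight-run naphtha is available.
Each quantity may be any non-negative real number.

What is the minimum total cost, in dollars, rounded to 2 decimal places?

$264.36

Let x1 = barrels of alkylate, x2 = barrels of straight-run naphtha, x3 = barrels of toluene.
Minimise 145.78x1 + 83.81x2 + 170.76x3 subject to:
  4.99x1 + 5.02x2 + 5.76x3 ≥ 10.77   (energy)
  2x1 + 29x2 ≤ 55   (sulfur mass)
  2.5x2 + 0.2x3 ≤ 2   (benzene volume)
  1x1 + 14x2 + 149x3 ≤ 222   (aromatics volume)
  x2 ≤ 0.9
  x1, x2, x3 ≥ 0.
The minimum-cost mix takes nothing from toluene — only alkylate, straight-run naphtha. There the energy and benzene volume constraints are tight.
So alkylate = 1.3535 barrels, straight-run naphtha = 0.8 barrels.
Hence cost = 145.78·1.3535 + 83.81·0.8 = $264.3612.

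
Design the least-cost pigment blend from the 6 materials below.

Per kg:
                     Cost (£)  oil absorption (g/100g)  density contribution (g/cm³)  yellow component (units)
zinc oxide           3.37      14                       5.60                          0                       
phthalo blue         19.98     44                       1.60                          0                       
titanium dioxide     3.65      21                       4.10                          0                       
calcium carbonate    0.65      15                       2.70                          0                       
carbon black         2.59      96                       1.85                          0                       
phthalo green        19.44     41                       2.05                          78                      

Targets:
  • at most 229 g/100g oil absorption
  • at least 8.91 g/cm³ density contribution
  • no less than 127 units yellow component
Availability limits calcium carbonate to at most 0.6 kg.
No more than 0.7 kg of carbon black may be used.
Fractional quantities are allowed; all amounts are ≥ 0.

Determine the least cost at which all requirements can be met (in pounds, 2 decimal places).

£34.42

Let x1 = kg of zinc oxide, x2 = kg of phthalo blue, x3 = kg of titanium dioxide, x4 = kg of calcium carbonate, x5 = kg of carbon black, x6 = kg of phthalo green.
min 3.37x1 + 19.98x2 + 3.65x3 + 0.65x4 + 2.59x5 + 19.44x6 subject to:
  14x1 + 44x2 + 21x3 + 15x4 + 96x5 + 41x6 ≤ 229   (oil absorption)
  5.6x1 + 1.6x2 + 4.1x3 + 2.7x4 + 1.85x5 + 2.05x6 ≥ 8.91   (density contribution)
  78x6 ≥ 127   (yellow component)
  x4 ≤ 0.6
  x5 ≤ 0.7
  x1, x2, x3, x4, x5, x6 ≥ 0.
The cheapest feasible vertex uses only zinc oxide, calcium carbonate, phthalo green; phthalo blue, titanium dioxide, carbon black are not used. Binding constraints: density contribution, yellow component, the calcium carbonate cap.
So zinc oxide = 0.7057 kg, calcium carbonate = 0.6 kg, phthalo green = 1.628 kg.
Hence cost = 3.37·0.7057 + 0.65·0.6 + 19.44·1.628 = £34.4165.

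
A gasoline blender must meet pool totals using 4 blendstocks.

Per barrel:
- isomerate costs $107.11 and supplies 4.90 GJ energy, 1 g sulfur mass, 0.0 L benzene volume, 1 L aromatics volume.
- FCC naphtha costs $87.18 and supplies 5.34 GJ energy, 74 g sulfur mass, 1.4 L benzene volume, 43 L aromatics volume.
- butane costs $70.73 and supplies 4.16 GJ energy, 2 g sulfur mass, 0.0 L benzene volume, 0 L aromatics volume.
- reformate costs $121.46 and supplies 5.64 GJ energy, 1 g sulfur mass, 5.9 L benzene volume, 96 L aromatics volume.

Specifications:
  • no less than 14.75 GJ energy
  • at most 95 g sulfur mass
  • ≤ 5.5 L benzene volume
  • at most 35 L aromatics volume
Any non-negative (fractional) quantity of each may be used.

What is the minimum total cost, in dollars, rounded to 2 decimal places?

$247.84

This is a linear program. Let x1 = barrels of isomerate, x2 = barrels of FCC naphtha, x3 = barrels of butane, x4 = barrels of reformate.
Minimize 107.11x1 + 87.18x2 + 70.73x3 + 121.46x4 subject to:
  4.9x1 + 5.34x2 + 4.16x3 + 5.64x4 ≥ 14.75   (energy)
  1x1 + 74x2 + 2x3 + 1x4 ≤ 95   (sulfur mass)
  1.4x2 + 5.9x4 ≤ 5.5   (benzene volume)
  1x1 + 43x2 + 96x4 ≤ 35   (aromatics volume)
  x1, x2, x3, x4 ≥ 0.
The optimal basis is {FCC naphtha, butane}; isomerate, reformate drop out. Binding constraints: energy and aromatics volume.
So FCC naphtha = 0.81395 barrels, butane = 2.5008 barrels.
Cost = 87.18·0.81395 + 70.73·2.5008 = 247.8417.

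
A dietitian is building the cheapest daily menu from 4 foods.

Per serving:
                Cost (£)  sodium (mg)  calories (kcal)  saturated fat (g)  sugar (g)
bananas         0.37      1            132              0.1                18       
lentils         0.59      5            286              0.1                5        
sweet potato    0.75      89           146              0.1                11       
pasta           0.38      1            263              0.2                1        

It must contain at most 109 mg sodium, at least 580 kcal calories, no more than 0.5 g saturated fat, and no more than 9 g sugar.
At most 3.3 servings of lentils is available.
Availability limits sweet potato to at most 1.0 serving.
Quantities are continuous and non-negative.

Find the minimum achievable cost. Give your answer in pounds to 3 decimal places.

£0.838

This is a linear program. Let x1 = servings of bananas, x2 = servings of lentils, x3 = servings of sweet potato, x4 = servings of pasta.
min 0.37x1 + 0.59x2 + 0.75x3 + 0.38x4 subject to:
  1x1 + 5x2 + 89x3 + 1x4 ≤ 109   (sodium)
  132x1 + 286x2 + 146x3 + 263x4 ≥ 580   (calories)
  0.1x1 + 0.1x2 + 0.1x3 + 0.2x4 ≤ 0.5   (saturated fat)
  18x1 + 5x2 + 11x3 + 1x4 ≤ 9   (sugar)
  x2 ≤ 3.3
  x3 ≤ 1
  x1, x2, x3, x4 ≥ 0.
At the optimum only pasta is positive (bananas, lentils, sweet potato = 0). The calories requirement is met with equality.
Solving gives x4 = 2.205.
Total cost: 0.38·2.205 = 0.83790.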